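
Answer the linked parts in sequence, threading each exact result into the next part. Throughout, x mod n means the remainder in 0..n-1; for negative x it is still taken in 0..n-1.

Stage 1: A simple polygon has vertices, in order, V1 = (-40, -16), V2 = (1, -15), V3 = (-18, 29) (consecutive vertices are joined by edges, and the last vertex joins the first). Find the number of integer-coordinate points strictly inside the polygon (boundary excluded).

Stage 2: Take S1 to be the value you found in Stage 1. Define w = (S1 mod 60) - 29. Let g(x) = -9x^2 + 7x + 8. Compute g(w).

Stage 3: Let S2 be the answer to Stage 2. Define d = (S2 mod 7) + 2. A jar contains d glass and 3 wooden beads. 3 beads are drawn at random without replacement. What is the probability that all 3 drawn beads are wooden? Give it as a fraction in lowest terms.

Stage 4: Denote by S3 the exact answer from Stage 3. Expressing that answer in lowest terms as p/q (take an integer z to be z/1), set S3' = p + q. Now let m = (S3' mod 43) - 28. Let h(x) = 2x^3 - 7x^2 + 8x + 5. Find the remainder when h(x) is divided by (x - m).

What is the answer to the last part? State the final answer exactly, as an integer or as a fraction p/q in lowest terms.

4233

Stage 1: cross terms: (-40*-15 - 1*-16)=616, (1*29 - -18*-15)=-241, (-18*-16 - -40*29)=1448; twice the area = |1823| = 1823; area = 1823/2; boundary points = 1 + 1 + 1 = 3; strictly interior points = area - boundary/2 + 1 = 911; answer 911
Stage 2: S1 = 911; w = -18; -9*(-18)^2 + 7*(-18)^1 + 8 = (-2916) + (-126) + (8) = -3034; answer -3034
Stage 3: S2 = -3034; d = 6; total draws C(9,3) = 84; favorable C(3,3) = 1; P = 1/84; answer 1/84
Stage 4: S3 = 1/84; threaded value p + q = 85; m = 14; remainder = value at the root: 2*(14)^3 - 7*(14)^2 + 8*(14)^1 + 5 = (5488) + (-1372) + (112) + (5) = 4233; answer 4233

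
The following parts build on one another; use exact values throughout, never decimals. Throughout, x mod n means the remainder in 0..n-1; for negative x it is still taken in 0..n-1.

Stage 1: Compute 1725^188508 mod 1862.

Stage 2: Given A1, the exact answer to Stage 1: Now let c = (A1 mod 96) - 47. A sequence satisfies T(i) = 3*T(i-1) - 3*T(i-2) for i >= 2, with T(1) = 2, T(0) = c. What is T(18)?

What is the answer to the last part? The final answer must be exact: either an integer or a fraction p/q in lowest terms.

Stage 1: squarings mod 1862: 1725^1=1725, 1725^2=149, 1725^4=1719, 1725^8=1829, 1725^16=1089, 1725^32=1689, 1725^64=137, 1725^128=149, 1725^256=1719, 1725^512=1829, 1725^1024=1089, 1725^2048=1689, 1725^4096=137, 1725^8192=149, 1725^16384=1719, 1725^32768=1829, 1725^65536=1089, 1725^131072=1689; 1725^188508 = 1725^4 * 1725^8 * 1725^16 * 1725^64 * 1725^8192 * 1725^16384 * 1725^32768 * 1725^131072 = 995 (mod 1862); answer 995
Stage 2: A1 = 995; c = -12; T(2) = 3*(2) - 3*(-12) = 42; iterating: T(2)=42, T(3)=120, T(4)=234, T(5)=342, T(6)=324, T(7)=-54, T(8)=-1134, T(9)=-3240, T(10)=-6318, T(11)=-9234, T(12)=-8748, T(13)=1458, T(14)=30618, T(15)=87480, T(16)=170586, T(17)=249318, T(18)=236196; answer 236196

236196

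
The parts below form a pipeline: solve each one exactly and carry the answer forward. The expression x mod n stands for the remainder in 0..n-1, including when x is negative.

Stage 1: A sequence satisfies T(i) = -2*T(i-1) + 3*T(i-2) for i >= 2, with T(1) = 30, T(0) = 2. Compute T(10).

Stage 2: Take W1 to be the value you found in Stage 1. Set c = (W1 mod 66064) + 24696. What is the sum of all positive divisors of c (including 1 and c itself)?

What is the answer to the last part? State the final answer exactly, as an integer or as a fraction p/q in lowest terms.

Stage 1: T(2) = -2*(30) + 3*(2) = -54; iterating: T(2)=-54, T(3)=198, T(4)=-558, T(5)=1710, T(6)=-5094, T(7)=15318, T(8)=-45918, T(9)=137790, T(10)=-413334; answer -413334
Stage 2: W1 = -413334; c = 73810; 73810 = 2 * 5 * 11^2 * 61; sigma = (1 + 2) * (1 + 5) * (1 + 11 + 121) * (1 + 61) = 3 * 6 * 133 * 62 = 148428; answer 148428

148428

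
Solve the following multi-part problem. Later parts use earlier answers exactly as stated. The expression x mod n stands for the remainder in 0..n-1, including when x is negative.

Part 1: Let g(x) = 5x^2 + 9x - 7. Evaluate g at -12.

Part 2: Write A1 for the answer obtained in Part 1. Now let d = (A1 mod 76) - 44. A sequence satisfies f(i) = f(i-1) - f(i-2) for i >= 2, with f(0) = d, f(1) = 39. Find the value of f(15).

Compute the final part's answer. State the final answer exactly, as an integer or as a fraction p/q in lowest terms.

-29

Part 1: 5*(-12)^2 + 9*(-12)^1 - 7 = (720) + (-108) + (-7) = 605; answer 605
Part 2: A1 = 605; d = 29; f(2) = 1*(39) - 1*(29) = 10; iterating: f(2)=10, f(3)=-29, f(4)=-39, f(5)=-10, f(6)=29, f(7)=39, f(8)=10, f(9)=-29, f(10)=-39, f(11)=-10, f(12)=29, f(13)=39, f(14)=10, f(15)=-29; answer -29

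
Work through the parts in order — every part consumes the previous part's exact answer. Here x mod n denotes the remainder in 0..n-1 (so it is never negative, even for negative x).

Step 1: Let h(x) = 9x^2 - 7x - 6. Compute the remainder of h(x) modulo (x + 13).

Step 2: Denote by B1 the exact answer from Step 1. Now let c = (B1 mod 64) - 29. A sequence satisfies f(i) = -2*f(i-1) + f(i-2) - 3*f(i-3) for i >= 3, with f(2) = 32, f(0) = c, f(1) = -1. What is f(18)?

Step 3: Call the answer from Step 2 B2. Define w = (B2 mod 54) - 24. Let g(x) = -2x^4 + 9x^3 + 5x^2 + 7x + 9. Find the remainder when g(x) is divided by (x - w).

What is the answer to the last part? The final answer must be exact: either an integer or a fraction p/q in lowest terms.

-1190644

Step 1: remainder = value at the root: 9*(-13)^2 - 7*(-13)^1 - 6 = (1521) + (91) + (-6) = 1606; answer 1606
Step 2: B1 = 1606; c = -23; f(3) = -2*(32) + 1*(-1) - 3*(-23) = 4; iterating: f(3)=4, f(4)=27, f(5)=-146, f(6)=307, f(7)=-841, f(8)=2427, f(9)=-6616, f(10)=18182, f(11)=-50261, f(12)=138552, f(13)=-381911, f(14)=1053157, f(15)=-2903881, f(16)=8006652, f(17)=-22076656, f(18)=60871607; answer 60871607
Step 3: B2 = 60871607; w = 29; remainder = value at the root: -2*(29)^4 + 9*(29)^3 + 5*(29)^2 + 7*(29)^1 + 9 = (-1414562) + (219501) + (4205) + (203) + (9) = -1190644; answer -1190644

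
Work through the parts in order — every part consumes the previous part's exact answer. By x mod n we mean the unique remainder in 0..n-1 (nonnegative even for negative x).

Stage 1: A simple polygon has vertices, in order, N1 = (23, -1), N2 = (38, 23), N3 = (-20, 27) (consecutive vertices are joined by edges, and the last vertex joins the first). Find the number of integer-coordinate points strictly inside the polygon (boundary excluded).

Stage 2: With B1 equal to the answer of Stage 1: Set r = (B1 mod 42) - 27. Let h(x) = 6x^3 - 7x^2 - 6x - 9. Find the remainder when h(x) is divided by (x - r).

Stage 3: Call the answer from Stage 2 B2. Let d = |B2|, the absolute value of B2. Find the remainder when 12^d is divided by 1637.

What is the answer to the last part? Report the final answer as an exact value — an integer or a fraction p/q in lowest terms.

342

Stage 1: cross terms: (23*23 - 38*-1)=567, (38*27 - -20*23)=1486, (-20*-1 - 23*27)=-601; twice the area = |1452| = 1452; area = 726; boundary points = 3 + 2 + 1 = 6; strictly interior points = area - boundary/2 + 1 = 724; answer 724
Stage 2: B1 = 724; r = -17; remainder = value at the root: 6*(-17)^3 - 7*(-17)^2 - 6*(-17)^1 - 9 = (-29478) + (-2023) + (102) + (-9) = -31408; answer -31408
Stage 3: B2 = -31408; d = 31408; squarings mod 1637: 12^1=12, 12^2=144, 12^4=1092, 12^8=728, 12^16=1233, 12^32=1153, 12^64=165, 12^128=1033, 12^256=1402, 12^512=1204, 12^1024=871, 12^2048=710, 12^4096=1541, 12^8192=1031, 12^16384=548; 12^31408 = 12^16 * 12^32 * 12^128 * 12^512 * 12^2048 * 12^4096 * 12^8192 * 12^16384 = 342 (mod 1637); answer 342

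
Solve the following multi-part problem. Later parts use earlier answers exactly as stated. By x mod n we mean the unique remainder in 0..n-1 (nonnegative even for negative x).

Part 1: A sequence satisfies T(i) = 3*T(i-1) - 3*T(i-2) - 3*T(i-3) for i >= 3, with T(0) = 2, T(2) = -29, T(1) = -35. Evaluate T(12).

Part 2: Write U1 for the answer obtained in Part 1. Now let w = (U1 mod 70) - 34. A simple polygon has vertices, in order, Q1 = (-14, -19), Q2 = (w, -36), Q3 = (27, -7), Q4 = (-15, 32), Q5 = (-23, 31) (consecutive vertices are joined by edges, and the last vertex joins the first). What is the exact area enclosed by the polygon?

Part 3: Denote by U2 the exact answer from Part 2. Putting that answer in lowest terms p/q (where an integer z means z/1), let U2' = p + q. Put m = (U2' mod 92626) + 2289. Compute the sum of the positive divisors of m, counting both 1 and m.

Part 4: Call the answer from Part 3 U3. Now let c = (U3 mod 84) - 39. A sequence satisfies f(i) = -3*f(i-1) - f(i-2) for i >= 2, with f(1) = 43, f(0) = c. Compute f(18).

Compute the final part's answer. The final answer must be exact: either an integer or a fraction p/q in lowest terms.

-499432961

Part 1: T(3) = 3*(-29) - 3*(-35) - 3*(2) = 12; iterating: T(3)=12, T(4)=228, T(5)=735, T(6)=1485, T(7)=1566, T(8)=-1962, T(9)=-15039, T(10)=-43929, T(11)=-80784, T(12)=-65448; answer -65448
Part 2: U1 = -65448; w = -32; cross terms: (-14*-36 - -32*-19)=-104, (-32*-7 - 27*-36)=1196, (27*32 - -15*-7)=759, (-15*31 - -23*32)=271, (-23*-19 - -14*31)=871; twice the area = |2993| = 2993; area = 2993/2; answer 2993/2
Part 3: U2 = 2993/2; threaded value p + q = 2995; m = 5284; 5284 = 2^2 * 1321; sigma = (1 + 2 + 4) * (1 + 1321) = 7 * 1322 = 9254; answer 9254
Part 4: U3 = 9254; c = -25; f(2) = -3*(43) - 1*(-25) = -104; iterating: f(2)=-104, f(3)=269, f(4)=-703, f(5)=1840, f(6)=-4817, f(7)=12611, f(8)=-33016, f(9)=86437, f(10)=-226295, f(11)=592448, f(12)=-1551049, f(13)=4060699, f(14)=-10631048, f(15)=27832445, f(16)=-72866287, f(17)=190766416, f(18)=-499432961; answer -499432961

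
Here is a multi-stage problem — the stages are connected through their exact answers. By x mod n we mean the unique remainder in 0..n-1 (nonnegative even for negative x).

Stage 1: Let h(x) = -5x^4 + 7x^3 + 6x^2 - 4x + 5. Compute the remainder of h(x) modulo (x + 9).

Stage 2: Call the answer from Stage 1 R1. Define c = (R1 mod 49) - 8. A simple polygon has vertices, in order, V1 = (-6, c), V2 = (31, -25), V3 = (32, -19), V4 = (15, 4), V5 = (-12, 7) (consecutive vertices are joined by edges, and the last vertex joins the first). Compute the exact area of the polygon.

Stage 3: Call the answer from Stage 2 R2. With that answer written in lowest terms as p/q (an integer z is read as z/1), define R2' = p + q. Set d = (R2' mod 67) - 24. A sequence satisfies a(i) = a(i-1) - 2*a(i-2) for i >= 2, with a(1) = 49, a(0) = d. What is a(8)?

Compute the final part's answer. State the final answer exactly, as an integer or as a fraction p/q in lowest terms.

-539

Stage 1: remainder = value at the root: -5*(-9)^4 + 7*(-9)^3 + 6*(-9)^2 - 4*(-9)^1 + 5 = (-32805) + (-5103) + (486) + (36) + (5) = -37381; answer -37381
Stage 2: R1 = -37381; c = -2; cross terms: (-6*-25 - 31*-2)=212, (31*-19 - 32*-25)=211, (32*4 - 15*-19)=413, (15*7 - -12*4)=153, (-12*-2 - -6*7)=66; twice the area = |1055| = 1055; area = 1055/2; answer 1055/2
Stage 3: R2 = 1055/2; threaded value p + q = 1057; d = 28; a(2) = 1*(49) - 2*(28) = -7; iterating: a(2)=-7, a(3)=-105, a(4)=-91, a(5)=119, a(6)=301, a(7)=63, a(8)=-539; answer -539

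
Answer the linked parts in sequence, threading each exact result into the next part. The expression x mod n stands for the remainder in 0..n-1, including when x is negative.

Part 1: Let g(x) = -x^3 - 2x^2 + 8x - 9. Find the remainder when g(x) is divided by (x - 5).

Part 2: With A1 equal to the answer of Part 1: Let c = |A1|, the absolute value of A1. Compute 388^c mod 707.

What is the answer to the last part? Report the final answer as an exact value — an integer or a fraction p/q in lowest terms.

Part 1: remainder = value at the root: -1*(5)^3 - 2*(5)^2 + 8*(5)^1 - 9 = (-125) + (-50) + (40) + (-9) = -144; answer -144
Part 2: A1 = -144; c = 144; squarings mod 707: 388^1=388, 388^2=660, 388^4=88, 388^8=674, 388^16=382, 388^32=282, 388^64=340, 388^128=359; 388^144 = 388^16 * 388^128 = 687 (mod 707); answer 687

687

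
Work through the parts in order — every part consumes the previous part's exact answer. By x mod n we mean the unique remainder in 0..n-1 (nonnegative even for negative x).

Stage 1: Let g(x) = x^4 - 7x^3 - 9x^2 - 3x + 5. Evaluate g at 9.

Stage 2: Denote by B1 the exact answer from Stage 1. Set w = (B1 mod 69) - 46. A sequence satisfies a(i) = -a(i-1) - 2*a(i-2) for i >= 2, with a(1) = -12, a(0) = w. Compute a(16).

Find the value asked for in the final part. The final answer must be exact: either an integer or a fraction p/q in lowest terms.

-4046

Stage 1: 1*(9)^4 - 7*(9)^3 - 9*(9)^2 - 3*(9)^1 + 5 = (6561) + (-5103) + (-729) + (-27) + (5) = 707; answer 707
Stage 2: B1 = 707; w = -29; a(2) = -1*(-12) - 2*(-29) = 70; iterating: a(2)=70, a(3)=-46, a(4)=-94, a(5)=186, a(6)=2, a(7)=-374, a(8)=370, a(9)=378, a(10)=-1118, a(11)=362, a(12)=1874, a(13)=-2598, a(14)=-1150, a(15)=6346, a(16)=-4046; answer -4046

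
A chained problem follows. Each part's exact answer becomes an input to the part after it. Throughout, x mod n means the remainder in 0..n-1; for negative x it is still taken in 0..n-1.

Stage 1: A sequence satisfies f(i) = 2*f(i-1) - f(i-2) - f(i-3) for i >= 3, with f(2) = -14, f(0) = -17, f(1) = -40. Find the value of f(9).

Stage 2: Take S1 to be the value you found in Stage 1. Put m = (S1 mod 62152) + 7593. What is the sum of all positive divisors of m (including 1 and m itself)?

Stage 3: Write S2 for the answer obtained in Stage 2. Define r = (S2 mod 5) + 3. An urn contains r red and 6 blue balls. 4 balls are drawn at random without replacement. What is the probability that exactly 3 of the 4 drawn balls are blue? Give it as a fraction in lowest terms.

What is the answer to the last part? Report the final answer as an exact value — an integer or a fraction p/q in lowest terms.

10/21

Stage 1: f(3) = 2*(-14) - 1*(-40) - 1*(-17) = 29; iterating: f(3)=29, f(4)=112, f(5)=209, f(6)=277, f(7)=233, f(8)=-20, f(9)=-550; answer -550
Stage 2: S1 = -550; m = 69195; 69195 = 3 * 5 * 7 * 659; sigma = (1 + 3) * (1 + 5) * (1 + 7) * (1 + 659) = 4 * 6 * 8 * 660 = 126720; answer 126720
Stage 3: S2 = 126720; r = 3; total draws C(9,4) = 126; favorable C(6,3)*C(3,1) = 60; P = 10/21; answer 10/21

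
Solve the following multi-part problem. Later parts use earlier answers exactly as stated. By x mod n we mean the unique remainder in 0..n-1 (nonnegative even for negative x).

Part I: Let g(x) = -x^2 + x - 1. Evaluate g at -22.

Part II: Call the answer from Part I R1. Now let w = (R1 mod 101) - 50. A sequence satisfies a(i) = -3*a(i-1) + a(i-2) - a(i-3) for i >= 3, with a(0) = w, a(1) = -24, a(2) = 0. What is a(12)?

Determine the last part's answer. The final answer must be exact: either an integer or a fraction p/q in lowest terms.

Part I: -1*(-22)^2 + 1*(-22)^1 - 1 = (-484) + (-22) + (-1) = -507; answer -507
Part II: R1 = -507; w = 49; a(3) = -3*(0) + 1*(-24) - 1*(49) = -73; iterating: a(3)=-73, a(4)=243, a(5)=-802, a(6)=2722, a(7)=-9211, a(8)=31157, a(9)=-105404, a(10)=356580, a(11)=-1206301, a(12)=4080887; answer 4080887

4080887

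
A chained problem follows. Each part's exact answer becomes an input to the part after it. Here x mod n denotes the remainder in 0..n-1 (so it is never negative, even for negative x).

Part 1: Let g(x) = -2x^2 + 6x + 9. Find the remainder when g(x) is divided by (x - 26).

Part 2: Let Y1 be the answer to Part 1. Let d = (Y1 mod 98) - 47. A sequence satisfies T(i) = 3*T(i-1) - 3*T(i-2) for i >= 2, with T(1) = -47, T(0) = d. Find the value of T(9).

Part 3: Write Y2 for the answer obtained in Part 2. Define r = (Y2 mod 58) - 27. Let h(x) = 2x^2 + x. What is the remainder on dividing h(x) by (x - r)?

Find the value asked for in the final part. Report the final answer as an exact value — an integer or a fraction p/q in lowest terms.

1081

Part 1: remainder = value at the root: -2*(26)^2 + 6*(26)^1 + 9 = (-1352) + (156) + (9) = -1187; answer -1187
Part 2: Y1 = -1187; d = 40; T(2) = 3*(-47) - 3*(40) = -261; iterating: T(2)=-261, T(3)=-642, T(4)=-1143, T(5)=-1503, T(6)=-1080, T(7)=1269, T(8)=7047, T(9)=17334; answer 17334
Part 3: Y2 = 17334; r = 23; remainder = value at the root: 2*(23)^2 + 1*(23)^1 = (1058) + (23) = 1081; answer 1081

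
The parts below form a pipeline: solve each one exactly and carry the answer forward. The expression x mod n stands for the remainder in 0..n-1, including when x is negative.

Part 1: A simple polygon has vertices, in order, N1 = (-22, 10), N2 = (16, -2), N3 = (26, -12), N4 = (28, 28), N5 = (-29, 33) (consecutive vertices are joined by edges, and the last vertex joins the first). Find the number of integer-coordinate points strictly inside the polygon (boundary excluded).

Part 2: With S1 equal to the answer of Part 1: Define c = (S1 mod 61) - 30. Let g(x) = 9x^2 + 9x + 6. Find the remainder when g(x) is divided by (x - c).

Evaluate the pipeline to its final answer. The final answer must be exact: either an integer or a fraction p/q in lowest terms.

Part 1: cross terms: (-22*-2 - 16*10)=-116, (16*-12 - 26*-2)=-140, (26*28 - 28*-12)=1064, (28*33 - -29*28)=1736, (-29*10 - -22*33)=436; twice the area = |2980| = 2980; area = 1490; boundary points = 2 + 10 + 2 + 1 + 1 = 16; strictly interior points = area - boundary/2 + 1 = 1483; answer 1483
Part 2: S1 = 1483; c = -11; remainder = value at the root: 9*(-11)^2 + 9*(-11)^1 + 6 = (1089) + (-99) + (6) = 996; answer 996

996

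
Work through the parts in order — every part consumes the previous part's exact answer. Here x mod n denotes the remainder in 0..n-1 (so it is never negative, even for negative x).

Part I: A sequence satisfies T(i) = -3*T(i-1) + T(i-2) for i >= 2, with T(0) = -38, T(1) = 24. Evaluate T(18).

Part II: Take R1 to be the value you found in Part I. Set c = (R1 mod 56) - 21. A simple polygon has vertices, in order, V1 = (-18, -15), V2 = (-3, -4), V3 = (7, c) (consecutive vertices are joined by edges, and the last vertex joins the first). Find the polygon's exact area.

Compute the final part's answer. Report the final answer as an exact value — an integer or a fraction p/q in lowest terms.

335/2

Part I: T(2) = -3*(24) + 1*(-38) = -110; iterating: T(2)=-110, T(3)=354, T(4)=-1172, T(5)=3870, T(6)=-12782, T(7)=42216, T(8)=-139430, T(9)=460506, T(10)=-1520948, T(11)=5023350, T(12)=-16590998, T(13)=54796344, T(14)=-180980030, T(15)=597736434, T(16)=-1974189332, T(17)=6520304430, T(18)=-21535102622; answer -21535102622
Part II: R1 = -21535102622; c = -19; cross terms: (-18*-4 - -3*-15)=27, (-3*-19 - 7*-4)=85, (7*-15 - -18*-19)=-447; twice the area = |-335| = 335; area = 335/2; answer 335/2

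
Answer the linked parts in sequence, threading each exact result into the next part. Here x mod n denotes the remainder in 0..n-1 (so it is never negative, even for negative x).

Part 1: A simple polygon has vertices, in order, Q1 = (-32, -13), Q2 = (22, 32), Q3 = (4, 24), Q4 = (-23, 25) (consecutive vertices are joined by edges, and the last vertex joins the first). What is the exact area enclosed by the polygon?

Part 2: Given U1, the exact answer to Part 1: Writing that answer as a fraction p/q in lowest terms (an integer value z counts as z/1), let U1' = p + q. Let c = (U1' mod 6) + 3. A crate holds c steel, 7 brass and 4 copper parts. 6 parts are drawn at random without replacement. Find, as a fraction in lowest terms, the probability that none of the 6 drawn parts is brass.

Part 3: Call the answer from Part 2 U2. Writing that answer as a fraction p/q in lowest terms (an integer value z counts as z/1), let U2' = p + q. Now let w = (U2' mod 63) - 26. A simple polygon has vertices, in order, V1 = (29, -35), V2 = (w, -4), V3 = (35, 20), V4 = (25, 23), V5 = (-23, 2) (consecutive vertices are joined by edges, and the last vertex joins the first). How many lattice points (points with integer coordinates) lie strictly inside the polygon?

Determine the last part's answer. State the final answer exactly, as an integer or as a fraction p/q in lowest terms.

630

Part 1: cross terms: (-32*32 - 22*-13)=-738, (22*24 - 4*32)=400, (4*25 - -23*24)=652, (-23*-13 - -32*25)=1099; twice the area = |1413| = 1413; area = 1413/2; answer 1413/2
Part 2: U1 = 1413/2; threaded value p + q = 1415; c = 8; total draws C(19,6) = 27132; favorable C(12,6) = 924; P = 11/323; answer 11/323
Part 3: U2 = 11/323; threaded value p + q = 334; w = -7; cross terms: (29*-4 - -7*-35)=-361, (-7*20 - 35*-4)=0, (35*23 - 25*20)=305, (25*2 - -23*23)=579, (-23*-35 - 29*2)=747; twice the area = |1270| = 1270; area = 635; boundary points = 1 + 6 + 1 + 3 + 1 = 12; strictly interior points = area - boundary/2 + 1 = 630; answer 630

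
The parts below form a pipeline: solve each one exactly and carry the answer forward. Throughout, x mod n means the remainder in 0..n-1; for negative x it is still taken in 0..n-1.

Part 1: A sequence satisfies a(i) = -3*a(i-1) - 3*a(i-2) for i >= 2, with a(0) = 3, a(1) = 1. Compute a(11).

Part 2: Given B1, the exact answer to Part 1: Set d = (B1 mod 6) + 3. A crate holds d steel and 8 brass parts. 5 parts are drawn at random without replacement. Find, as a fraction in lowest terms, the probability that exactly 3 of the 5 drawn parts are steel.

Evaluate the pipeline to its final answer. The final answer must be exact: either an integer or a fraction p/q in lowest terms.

2/33

Part 1: a(2) = -3*(1) - 3*(3) = -12; iterating: a(2)=-12, a(3)=33, a(4)=-63, a(5)=90, a(6)=-81, a(7)=-27, a(8)=324, a(9)=-891, a(10)=1701, a(11)=-2430; answer -2430
Part 2: B1 = -2430; d = 3; total draws C(11,5) = 462; favorable C(3,3)*C(8,2) = 28; P = 2/33; answer 2/33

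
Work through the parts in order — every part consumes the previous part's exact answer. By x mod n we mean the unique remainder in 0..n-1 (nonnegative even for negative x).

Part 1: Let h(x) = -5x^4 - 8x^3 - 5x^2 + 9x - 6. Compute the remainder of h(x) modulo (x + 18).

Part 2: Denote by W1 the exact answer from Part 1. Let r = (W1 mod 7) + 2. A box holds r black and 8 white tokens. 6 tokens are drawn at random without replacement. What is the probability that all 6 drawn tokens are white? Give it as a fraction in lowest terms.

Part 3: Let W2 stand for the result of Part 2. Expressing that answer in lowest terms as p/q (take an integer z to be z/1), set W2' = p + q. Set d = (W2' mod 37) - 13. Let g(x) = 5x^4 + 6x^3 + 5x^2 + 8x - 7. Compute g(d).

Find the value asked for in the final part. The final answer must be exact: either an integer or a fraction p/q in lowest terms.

274613

Part 1: remainder = value at the root: -5*(-18)^4 - 8*(-18)^3 - 5*(-18)^2 + 9*(-18)^1 - 6 = (-524880) + (46656) + (-1620) + (-162) + (-6) = -480012; answer -480012
Part 2: W1 = -480012; r = 8; total draws C(16,6) = 8008; favorable C(8,6) = 28; P = 1/286; answer 1/286
Part 3: W2 = 1/286; threaded value p + q = 287; d = 15; 5*(15)^4 + 6*(15)^3 + 5*(15)^2 + 8*(15)^1 - 7 = (253125) + (20250) + (1125) + (120) + (-7) = 274613; answer 274613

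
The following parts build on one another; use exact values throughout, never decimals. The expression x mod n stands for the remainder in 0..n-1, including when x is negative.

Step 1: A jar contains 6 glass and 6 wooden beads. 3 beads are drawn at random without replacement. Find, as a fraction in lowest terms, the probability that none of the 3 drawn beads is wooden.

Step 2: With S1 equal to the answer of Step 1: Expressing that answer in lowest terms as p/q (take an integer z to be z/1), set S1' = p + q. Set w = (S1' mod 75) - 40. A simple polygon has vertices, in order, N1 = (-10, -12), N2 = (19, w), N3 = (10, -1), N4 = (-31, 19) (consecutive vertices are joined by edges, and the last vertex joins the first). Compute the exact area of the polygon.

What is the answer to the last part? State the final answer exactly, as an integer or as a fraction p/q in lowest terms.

Step 1: total draws C(12,3) = 220; favorable C(6,3) = 20; P = 1/11; answer 1/11
Step 2: S1 = 1/11; threaded value p + q = 12; w = -28; cross terms: (-10*-28 - 19*-12)=508, (19*-1 - 10*-28)=261, (10*19 - -31*-1)=159, (-31*-12 - -10*19)=562; twice the area = |1490| = 1490; area = 745; answer 745

745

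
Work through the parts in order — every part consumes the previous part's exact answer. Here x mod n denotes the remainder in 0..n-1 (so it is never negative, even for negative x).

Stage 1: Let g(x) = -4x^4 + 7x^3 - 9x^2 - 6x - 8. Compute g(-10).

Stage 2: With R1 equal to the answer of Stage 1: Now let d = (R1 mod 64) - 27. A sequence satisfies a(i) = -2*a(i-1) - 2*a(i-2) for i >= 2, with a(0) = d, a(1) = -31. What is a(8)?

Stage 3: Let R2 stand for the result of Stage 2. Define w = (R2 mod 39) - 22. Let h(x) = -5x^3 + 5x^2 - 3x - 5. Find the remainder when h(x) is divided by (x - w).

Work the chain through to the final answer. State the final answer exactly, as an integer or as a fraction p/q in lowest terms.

-2269

Stage 1: -4*(-10)^4 + 7*(-10)^3 - 9*(-10)^2 - 6*(-10)^1 - 8 = (-40000) + (-7000) + (-900) + (60) + (-8) = -47848; answer -47848
Stage 2: R1 = -47848; d = -3; a(2) = -2*(-31) - 2*(-3) = 68; iterating: a(2)=68, a(3)=-74, a(4)=12, a(5)=124, a(6)=-272, a(7)=296, a(8)=-48; answer -48
Stage 3: R2 = -48; w = 8; remainder = value at the root: -5*(8)^3 + 5*(8)^2 - 3*(8)^1 - 5 = (-2560) + (320) + (-24) + (-5) = -2269; answer -2269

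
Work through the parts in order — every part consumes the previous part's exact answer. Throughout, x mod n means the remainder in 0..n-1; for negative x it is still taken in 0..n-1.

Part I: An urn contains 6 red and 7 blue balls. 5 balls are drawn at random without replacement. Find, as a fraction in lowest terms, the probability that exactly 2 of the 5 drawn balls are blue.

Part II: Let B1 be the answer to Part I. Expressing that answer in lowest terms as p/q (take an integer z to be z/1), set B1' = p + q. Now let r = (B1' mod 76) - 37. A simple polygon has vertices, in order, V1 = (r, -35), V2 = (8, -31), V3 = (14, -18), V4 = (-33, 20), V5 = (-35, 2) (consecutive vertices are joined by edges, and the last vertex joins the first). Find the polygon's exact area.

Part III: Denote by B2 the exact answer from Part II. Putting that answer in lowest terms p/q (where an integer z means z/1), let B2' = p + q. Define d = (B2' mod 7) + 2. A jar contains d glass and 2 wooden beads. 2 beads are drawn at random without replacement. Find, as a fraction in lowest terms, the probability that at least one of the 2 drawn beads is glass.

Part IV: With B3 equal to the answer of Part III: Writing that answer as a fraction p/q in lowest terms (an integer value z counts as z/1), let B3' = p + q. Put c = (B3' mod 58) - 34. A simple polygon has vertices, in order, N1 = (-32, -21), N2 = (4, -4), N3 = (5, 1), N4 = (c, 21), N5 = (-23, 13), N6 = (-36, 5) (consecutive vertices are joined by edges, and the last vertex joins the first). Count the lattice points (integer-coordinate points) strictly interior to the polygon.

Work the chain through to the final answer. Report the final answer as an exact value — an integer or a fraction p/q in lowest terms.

Part I: total draws C(13,5) = 1287; favorable C(7,2)*C(6,3) = 420; P = 140/429; answer 140/429
Part II: B1 = 140/429; threaded value p + q = 569; r = 0; cross terms: (0*-31 - 8*-35)=280, (8*-18 - 14*-31)=290, (14*20 - -33*-18)=-314, (-33*2 - -35*20)=634, (-35*-35 - 0*2)=1225; twice the area = |2115| = 2115; area = 2115/2; answer 2115/2
Part III: B2 = 2115/2; threaded value p + q = 2117; d = 5; total draws C(7,2) = 21; complement C(2,2) = 1; favorable 21 - 1 = 20; P = 20/21; answer 20/21
Part IV: B3 = 20/21; threaded value p + q = 41; c = 7; cross terms: (-32*-4 - 4*-21)=212, (4*1 - 5*-4)=24, (5*21 - 7*1)=98, (7*13 - -23*21)=574, (-23*5 - -36*13)=353, (-36*-21 - -32*5)=916; twice the area = |2177| = 2177; area = 2177/2; boundary points = 1 + 1 + 2 + 2 + 1 + 2 = 9; strictly interior points = area - boundary/2 + 1 = 1085; answer 1085

1085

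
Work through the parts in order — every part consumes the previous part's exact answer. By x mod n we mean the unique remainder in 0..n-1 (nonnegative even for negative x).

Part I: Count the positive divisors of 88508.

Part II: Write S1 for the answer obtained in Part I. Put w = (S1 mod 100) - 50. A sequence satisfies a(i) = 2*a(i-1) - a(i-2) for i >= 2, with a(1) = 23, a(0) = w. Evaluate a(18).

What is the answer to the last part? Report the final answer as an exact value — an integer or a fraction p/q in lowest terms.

856

Part I: 88508 = 2^2 * 7 * 29 * 109; number of divisors = (2+1) * (1+1) * (1+1) * (1+1) = 24; answer 24
Part II: S1 = 24; w = -26; a(2) = 2*(23) - 1*(-26) = 72; iterating: a(2)=72, a(3)=121, a(4)=170, a(5)=219, a(6)=268, a(7)=317, a(8)=366, a(9)=415, a(10)=464, a(11)=513, a(12)=562, a(13)=611, a(14)=660, a(15)=709, a(16)=758, a(17)=807, a(18)=856; answer 856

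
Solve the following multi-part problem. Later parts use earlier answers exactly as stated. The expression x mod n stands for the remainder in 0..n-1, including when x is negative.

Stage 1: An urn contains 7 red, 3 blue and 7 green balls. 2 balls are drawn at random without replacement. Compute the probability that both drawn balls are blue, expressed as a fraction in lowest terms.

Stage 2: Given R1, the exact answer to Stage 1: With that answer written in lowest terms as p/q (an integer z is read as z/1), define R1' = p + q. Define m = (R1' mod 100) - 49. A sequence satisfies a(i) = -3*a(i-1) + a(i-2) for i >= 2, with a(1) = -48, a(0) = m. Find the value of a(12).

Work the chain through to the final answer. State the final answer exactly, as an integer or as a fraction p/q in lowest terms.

21014630

Stage 1: total draws C(17,2) = 136; favorable C(3,2) = 3; P = 3/136; answer 3/136
Stage 2: R1 = 3/136; threaded value p + q = 139; m = -10; a(2) = -3*(-48) + 1*(-10) = 134; iterating: a(2)=134, a(3)=-450, a(4)=1484, a(5)=-4902, a(6)=16190, a(7)=-53472, a(8)=176606, a(9)=-583290, a(10)=1926476, a(11)=-6362718, a(12)=21014630; answer 21014630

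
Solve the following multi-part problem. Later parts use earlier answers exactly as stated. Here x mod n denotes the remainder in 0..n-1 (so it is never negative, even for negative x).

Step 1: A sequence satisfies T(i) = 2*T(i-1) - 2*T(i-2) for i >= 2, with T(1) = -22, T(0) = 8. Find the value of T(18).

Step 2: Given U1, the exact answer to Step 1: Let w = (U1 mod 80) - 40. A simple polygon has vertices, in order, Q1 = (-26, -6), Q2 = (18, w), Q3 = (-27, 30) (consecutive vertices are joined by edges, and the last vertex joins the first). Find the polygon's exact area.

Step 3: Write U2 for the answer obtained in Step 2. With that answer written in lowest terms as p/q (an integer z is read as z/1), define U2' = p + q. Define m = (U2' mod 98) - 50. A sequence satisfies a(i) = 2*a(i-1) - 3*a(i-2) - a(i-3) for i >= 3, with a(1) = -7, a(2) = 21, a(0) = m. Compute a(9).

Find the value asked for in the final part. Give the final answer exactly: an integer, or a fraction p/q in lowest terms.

Step 1: T(2) = 2*(-22) - 2*(8) = -60; iterating: T(2)=-60, T(3)=-76, T(4)=-32, T(5)=88, T(6)=240, T(7)=304, T(8)=128, T(9)=-352, T(10)=-960, T(11)=-1216, T(12)=-512, T(13)=1408, T(14)=3840, T(15)=4864, T(16)=2048, T(17)=-5632, T(18)=-15360; answer -15360
Step 2: U1 = -15360; w = -40; cross terms: (-26*-40 - 18*-6)=1148, (18*30 - -27*-40)=-540, (-27*-6 - -26*30)=942; twice the area = |1550| = 1550; area = 775; answer 775
Step 3: U2 = 775; threaded value p + q = 776; m = 40; a(3) = 2*(21) - 3*(-7) - 1*(40) = 23; iterating: a(3)=23, a(4)=-10, a(5)=-110, a(6)=-213, a(7)=-86, a(8)=577, a(9)=1625; answer 1625

1625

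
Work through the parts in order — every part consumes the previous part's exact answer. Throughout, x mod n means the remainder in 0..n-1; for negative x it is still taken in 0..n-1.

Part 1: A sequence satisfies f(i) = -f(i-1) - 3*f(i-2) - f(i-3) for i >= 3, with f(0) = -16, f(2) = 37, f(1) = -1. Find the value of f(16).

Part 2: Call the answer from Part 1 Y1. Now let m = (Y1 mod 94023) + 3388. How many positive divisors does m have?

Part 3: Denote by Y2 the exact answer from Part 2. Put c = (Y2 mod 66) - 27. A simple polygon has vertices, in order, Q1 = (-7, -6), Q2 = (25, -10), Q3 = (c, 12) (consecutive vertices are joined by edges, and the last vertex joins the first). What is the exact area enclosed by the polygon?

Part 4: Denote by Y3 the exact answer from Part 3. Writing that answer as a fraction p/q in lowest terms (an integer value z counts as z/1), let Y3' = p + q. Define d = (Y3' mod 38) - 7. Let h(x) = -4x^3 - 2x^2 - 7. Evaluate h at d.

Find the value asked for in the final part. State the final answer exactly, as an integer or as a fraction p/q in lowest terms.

Part 1: f(3) = -1*(37) - 3*(-1) - 1*(-16) = -18; iterating: f(3)=-18, f(4)=-92, f(5)=109, f(6)=185, f(7)=-420, f(8)=-244, f(9)=1319, f(10)=-167, f(11)=-3546, f(12)=2728, f(13)=8077, f(14)=-12715, f(15)=-14244, f(16)=44312; answer 44312
Part 2: Y1 = 44312; m = 47700; 47700 = 2^2 * 3^2 * 5^2 * 53; number of divisors = (2+1) * (2+1) * (2+1) * (1+1) = 54; answer 54
Part 3: Y2 = 54; c = 27; cross terms: (-7*-10 - 25*-6)=220, (25*12 - 27*-10)=570, (27*-6 - -7*12)=-78; twice the area = |712| = 712; area = 356; answer 356
Part 4: Y3 = 356; threaded value p + q = 357; d = 8; -4*(8)^3 - 2*(8)^2 - 7 = (-2048) + (-128) + (-7) = -2183; answer -2183

-2183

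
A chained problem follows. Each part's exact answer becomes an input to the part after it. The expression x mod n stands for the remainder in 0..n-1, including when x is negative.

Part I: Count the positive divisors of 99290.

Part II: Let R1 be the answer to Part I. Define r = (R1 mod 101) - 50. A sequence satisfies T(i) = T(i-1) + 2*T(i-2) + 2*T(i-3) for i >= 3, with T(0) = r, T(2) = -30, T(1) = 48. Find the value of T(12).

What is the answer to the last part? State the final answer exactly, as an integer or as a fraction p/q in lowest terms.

-12702

Part I: 99290 = 2 * 5 * 9929; number of divisors = (1+1) * (1+1) * (1+1) = 8; answer 8
Part II: R1 = 8; r = -42; T(3) = 1*(-30) + 2*(48) + 2*(-42) = -18; iterating: T(3)=-18, T(4)=18, T(5)=-78, T(6)=-78, T(7)=-198, T(8)=-510, T(9)=-1062, T(10)=-2478, T(11)=-5622, T(12)=-12702; answer -12702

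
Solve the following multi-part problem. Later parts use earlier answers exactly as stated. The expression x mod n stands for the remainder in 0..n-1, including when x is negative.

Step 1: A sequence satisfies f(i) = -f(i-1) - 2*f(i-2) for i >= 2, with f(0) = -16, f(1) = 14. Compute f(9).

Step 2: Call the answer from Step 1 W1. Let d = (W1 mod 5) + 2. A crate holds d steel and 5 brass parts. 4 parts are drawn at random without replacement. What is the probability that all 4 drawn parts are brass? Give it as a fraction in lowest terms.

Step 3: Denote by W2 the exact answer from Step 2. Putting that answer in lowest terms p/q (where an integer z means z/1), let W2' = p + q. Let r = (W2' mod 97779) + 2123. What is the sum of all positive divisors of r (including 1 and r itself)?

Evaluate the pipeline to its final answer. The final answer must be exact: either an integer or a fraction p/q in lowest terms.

Step 1: f(2) = -1*(14) - 2*(-16) = 18; iterating: f(2)=18, f(3)=-46, f(4)=10, f(5)=82, f(6)=-102, f(7)=-62, f(8)=266, f(9)=-142; answer -142
Step 2: W1 = -142; d = 5; total draws C(10,4) = 210; favorable C(5,4) = 5; P = 1/42; answer 1/42
Step 3: W2 = 1/42; threaded value p + q = 43; r = 2166; 2166 = 2 * 3 * 19^2; sigma = (1 + 2) * (1 + 3) * (1 + 19 + 361) = 3 * 4 * 381 = 4572; answer 4572

4572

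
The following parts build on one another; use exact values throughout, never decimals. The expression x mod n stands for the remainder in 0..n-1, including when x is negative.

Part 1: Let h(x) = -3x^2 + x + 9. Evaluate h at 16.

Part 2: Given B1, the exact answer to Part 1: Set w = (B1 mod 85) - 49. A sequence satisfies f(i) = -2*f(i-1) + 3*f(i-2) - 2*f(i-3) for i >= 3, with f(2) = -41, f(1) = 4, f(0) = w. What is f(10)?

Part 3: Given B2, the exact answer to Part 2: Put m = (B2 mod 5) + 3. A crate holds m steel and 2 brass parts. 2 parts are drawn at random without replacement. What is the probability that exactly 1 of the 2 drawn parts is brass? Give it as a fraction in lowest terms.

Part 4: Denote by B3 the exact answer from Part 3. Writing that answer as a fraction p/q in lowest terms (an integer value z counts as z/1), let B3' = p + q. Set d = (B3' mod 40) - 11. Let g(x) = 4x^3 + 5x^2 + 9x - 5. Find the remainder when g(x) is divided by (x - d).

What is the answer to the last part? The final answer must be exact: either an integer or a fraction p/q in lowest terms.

Part 1: -3*(16)^2 + 1*(16)^1 + 9 = (-768) + (16) + (9) = -743; answer -743
Part 2: B1 = -743; w = -27; f(3) = -2*(-41) + 3*(4) - 2*(-27) = 148; iterating: f(3)=148, f(4)=-427, f(5)=1380, f(6)=-4337, f(7)=13668, f(8)=-43107, f(9)=135892, f(10)=-428441; answer -428441
Part 3: B2 = -428441; m = 7; total draws C(9,2) = 36; favorable C(2,1)*C(7,1) = 14; P = 7/18; answer 7/18
Part 4: B3 = 7/18; threaded value p + q = 25; d = 14; remainder = value at the root: 4*(14)^3 + 5*(14)^2 + 9*(14)^1 - 5 = (10976) + (980) + (126) + (-5) = 12077; answer 12077

12077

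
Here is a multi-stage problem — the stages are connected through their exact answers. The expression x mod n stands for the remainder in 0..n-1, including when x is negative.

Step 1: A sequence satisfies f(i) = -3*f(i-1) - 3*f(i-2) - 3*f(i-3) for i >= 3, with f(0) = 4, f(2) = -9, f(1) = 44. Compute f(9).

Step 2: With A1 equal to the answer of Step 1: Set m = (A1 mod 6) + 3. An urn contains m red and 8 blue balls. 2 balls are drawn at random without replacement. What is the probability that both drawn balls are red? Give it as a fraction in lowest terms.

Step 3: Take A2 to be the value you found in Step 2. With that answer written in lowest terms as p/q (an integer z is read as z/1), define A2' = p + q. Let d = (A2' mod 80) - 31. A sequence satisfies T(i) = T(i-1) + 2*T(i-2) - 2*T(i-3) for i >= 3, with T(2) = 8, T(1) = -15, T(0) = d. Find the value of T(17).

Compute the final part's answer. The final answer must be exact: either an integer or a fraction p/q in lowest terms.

-15570

Step 1: f(3) = -3*(-9) - 3*(44) - 3*(4) = -117; iterating: f(3)=-117, f(4)=246, f(5)=-360, f(6)=693, f(7)=-1737, f(8)=4212, f(9)=-9504; answer -9504
Step 2: A1 = -9504; m = 3; total draws C(11,2) = 55; favorable C(3,2) = 3; P = 3/55; answer 3/55
Step 3: A2 = 3/55; threaded value p + q = 58; d = 27; T(3) = 1*(8) + 2*(-15) - 2*(27) = -76; iterating: T(3)=-76, T(4)=-30, T(5)=-198, T(6)=-106, T(7)=-442, T(8)=-258, T(9)=-930, T(10)=-562, T(11)=-1906, T(12)=-1170, T(13)=-3858, T(14)=-2386, T(15)=-7762, T(16)=-4818, T(17)=-15570; answer -15570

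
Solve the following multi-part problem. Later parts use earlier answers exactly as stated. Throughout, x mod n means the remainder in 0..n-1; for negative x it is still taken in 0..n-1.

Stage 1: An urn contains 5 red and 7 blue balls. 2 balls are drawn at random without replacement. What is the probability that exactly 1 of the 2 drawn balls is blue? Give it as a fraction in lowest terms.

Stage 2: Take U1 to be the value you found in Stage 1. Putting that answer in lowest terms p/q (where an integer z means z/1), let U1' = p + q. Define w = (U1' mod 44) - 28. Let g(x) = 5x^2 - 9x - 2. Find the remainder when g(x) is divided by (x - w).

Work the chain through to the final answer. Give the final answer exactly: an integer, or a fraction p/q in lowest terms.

Stage 1: total draws C(12,2) = 66; favorable C(7,1)*C(5,1) = 35; P = 35/66; answer 35/66
Stage 2: U1 = 35/66; threaded value p + q = 101; w = -15; remainder = value at the root: 5*(-15)^2 - 9*(-15)^1 - 2 = (1125) + (135) + (-2) = 1258; answer 1258

1258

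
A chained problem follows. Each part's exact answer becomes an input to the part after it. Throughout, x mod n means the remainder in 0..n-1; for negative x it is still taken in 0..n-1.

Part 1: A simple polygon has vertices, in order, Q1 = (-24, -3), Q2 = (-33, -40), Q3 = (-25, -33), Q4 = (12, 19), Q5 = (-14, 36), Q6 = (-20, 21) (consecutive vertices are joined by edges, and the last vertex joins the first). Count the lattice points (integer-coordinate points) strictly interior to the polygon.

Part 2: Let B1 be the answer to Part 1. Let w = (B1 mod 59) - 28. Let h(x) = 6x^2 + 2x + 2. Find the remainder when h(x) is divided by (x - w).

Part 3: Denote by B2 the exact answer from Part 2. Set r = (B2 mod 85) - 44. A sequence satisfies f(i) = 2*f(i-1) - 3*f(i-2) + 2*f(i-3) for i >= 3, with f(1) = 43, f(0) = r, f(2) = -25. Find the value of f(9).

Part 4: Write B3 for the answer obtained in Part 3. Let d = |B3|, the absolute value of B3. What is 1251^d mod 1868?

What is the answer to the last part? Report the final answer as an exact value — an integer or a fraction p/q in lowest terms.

1351

Part 1: cross terms: (-24*-40 - -33*-3)=861, (-33*-33 - -25*-40)=89, (-25*19 - 12*-33)=-79, (12*36 - -14*19)=698, (-14*21 - -20*36)=426, (-20*-3 - -24*21)=564; twice the area = |2559| = 2559; area = 2559/2; boundary points = 1 + 1 + 1 + 1 + 3 + 4 = 11; strictly interior points = area - boundary/2 + 1 = 1275; answer 1275
Part 2: B1 = 1275; w = 8; remainder = value at the root: 6*(8)^2 + 2*(8)^1 + 2 = (384) + (16) + (2) = 402; answer 402
Part 3: B2 = 402; r = 18; f(3) = 2*(-25) - 3*(43) + 2*(18) = -143; iterating: f(3)=-143, f(4)=-125, f(5)=129, f(6)=347, f(7)=57, f(8)=-669, f(9)=-815; answer -815
Part 4: B3 = -815; d = 815; squarings mod 1868: 1251^1=1251, 1251^2=1485, 1251^4=985, 1251^8=733, 1251^16=1173, 1251^32=1081, 1251^64=1061, 1251^128=1185, 1251^256=1357, 1251^512=1469; 1251^815 = 1251^1 * 1251^2 * 1251^4 * 1251^8 * 1251^32 * 1251^256 * 1251^512 = 1351 (mod 1868); answer 1351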